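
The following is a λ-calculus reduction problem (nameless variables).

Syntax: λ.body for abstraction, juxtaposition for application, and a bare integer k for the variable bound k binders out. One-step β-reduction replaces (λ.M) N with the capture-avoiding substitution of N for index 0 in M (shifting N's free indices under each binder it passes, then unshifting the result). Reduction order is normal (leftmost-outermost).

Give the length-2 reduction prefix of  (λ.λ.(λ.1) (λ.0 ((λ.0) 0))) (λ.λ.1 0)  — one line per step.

Answer: after 2 steps: λ.0

Derivation:
  start: (λ.λ.(λ.1) (λ.0 ((λ.0) 0))) (λ.λ.1 0)
  →1  λ.(λ.1) (λ.0 ((λ.0) 0))
  →2  λ.0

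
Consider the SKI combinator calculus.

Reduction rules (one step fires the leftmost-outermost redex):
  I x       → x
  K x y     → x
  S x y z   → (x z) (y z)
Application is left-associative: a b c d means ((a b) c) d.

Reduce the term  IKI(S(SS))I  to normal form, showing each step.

  start: IKI(S(SS))I
  step 1: KI(S(SS))I
  step 2: II
  step 3: I

Answer: normal form = I  (in 3 steps)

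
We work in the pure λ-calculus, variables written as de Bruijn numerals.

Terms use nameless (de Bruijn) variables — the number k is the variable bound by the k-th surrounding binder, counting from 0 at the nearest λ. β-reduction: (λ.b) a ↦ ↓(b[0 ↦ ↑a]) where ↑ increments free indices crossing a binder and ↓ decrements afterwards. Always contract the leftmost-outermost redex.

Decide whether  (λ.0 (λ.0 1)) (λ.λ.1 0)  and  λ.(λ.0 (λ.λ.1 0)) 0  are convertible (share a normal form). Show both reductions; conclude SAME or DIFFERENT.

Term A:
  start: (λ.0 (λ.0 1)) (λ.λ.1 0)
  step 1: (λ.λ.1 0) (λ.0 (λ.λ.1 0))
  step 2: λ.(λ.0 (λ.λ.1 0)) 0
  step 3: λ.0 (λ.λ.1 0)

Term B:
  start: λ.(λ.0 (λ.λ.1 0)) 0
  step 1: λ.0 (λ.λ.1 0)

Answer: SAME — A ⇓ λ.0 (λ.λ.1 0), B ⇓ λ.0 (λ.λ.1 0)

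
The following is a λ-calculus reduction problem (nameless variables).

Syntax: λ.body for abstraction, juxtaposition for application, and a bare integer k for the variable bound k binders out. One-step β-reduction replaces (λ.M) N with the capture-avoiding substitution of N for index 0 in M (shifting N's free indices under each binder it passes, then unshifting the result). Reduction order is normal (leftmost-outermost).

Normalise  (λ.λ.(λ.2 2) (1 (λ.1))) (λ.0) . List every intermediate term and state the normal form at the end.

  start: (λ.λ.(λ.2 2) (1 (λ.1))) (λ.0)
  step 1: λ.(λ.(λ.0) (λ.0)) ((λ.0) (λ.1))
  step 2: λ.(λ.0) (λ.0)
  step 3: λ.λ.0

Answer: normal form = λ.λ.0  (in 3 steps)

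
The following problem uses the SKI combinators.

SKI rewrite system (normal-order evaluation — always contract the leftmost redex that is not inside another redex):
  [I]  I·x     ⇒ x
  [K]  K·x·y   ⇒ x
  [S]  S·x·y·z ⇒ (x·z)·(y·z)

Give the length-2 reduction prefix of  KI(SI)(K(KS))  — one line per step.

  start: KI(SI)(K(KS))
  →1  I(K(KS))
  →2  K(KS)

Answer: after 2 steps: K(KS)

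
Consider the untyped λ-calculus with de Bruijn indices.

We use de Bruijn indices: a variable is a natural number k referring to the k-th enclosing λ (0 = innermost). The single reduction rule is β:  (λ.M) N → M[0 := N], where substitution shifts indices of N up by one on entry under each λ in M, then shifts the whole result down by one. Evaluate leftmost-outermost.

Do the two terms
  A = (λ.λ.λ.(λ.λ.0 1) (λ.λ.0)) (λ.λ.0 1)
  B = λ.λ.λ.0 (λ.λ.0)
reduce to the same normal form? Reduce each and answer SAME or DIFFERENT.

Answer: SAME — A ⇓ λ.λ.λ.0 (λ.λ.0), B ⇓ λ.λ.λ.0 (λ.λ.0)

Working:
Term A:
  start: (λ.λ.λ.(λ.λ.0 1) (λ.λ.0)) (λ.λ.0 1)
  →1  λ.λ.(λ.λ.0 1) (λ.λ.0)
  →2  λ.λ.λ.0 (λ.λ.0)

Term B:
  start: λ.λ.λ.0 (λ.λ.0)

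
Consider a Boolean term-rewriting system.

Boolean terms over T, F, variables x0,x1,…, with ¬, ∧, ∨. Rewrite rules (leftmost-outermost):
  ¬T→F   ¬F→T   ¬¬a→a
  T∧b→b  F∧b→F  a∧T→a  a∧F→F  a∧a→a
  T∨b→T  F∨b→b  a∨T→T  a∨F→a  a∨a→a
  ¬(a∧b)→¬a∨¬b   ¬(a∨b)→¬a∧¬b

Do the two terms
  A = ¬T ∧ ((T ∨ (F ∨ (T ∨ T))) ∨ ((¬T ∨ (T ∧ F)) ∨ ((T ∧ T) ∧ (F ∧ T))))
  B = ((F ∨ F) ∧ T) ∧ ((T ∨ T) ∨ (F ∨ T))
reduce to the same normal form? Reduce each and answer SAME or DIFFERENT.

Term A:
  start: ¬T ∧ ((T ∨ (F ∨ (T ∨ T))) ∨ ((¬T ∨ (T ∧ F)) ∨ ((T ∧ T) ∧ (F ∧ T))))
  step 1: F ∧ ((T ∨ (F ∨ (T ∨ T))) ∨ ((¬T ∨ (T ∧ F)) ∨ ((T ∧ T) ∧ (F ∧ T))))
  step 2: F

Term B:
  start: ((F ∨ F) ∧ T) ∧ ((T ∨ T) ∨ (F ∨ T))
  step 1: (F ∨ F) ∧ ((T ∨ T) ∨ (F ∨ T))
  step 2: F ∧ ((T ∨ T) ∨ (F ∨ T))
  step 3: F

Answer: SAME — A ⇓ F, B ⇓ F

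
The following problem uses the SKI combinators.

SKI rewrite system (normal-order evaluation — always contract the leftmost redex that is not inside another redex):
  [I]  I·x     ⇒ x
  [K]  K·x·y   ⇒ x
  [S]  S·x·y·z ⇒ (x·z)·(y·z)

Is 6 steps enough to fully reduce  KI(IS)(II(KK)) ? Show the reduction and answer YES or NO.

  start: KI(IS)(II(KK))
  step 1: I(II(KK))
  step 2: II(KK)
  step 3: I(KK)
  step 4: KK

Answer: YES — reaches normal form KK in 4 ≤ 6 steps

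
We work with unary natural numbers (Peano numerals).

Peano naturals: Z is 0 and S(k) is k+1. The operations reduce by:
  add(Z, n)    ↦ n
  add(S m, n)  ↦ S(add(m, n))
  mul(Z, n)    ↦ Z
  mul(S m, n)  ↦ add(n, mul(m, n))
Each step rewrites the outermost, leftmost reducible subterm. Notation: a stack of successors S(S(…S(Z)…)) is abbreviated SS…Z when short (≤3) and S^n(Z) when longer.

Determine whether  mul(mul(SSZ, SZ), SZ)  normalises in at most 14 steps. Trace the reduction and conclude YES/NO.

  start: mul(mul(SSZ, SZ), SZ)
  step 1: mul(add(SZ, mul(SZ, SZ)), SZ)
  step 2: mul(S(add(Z, mul(SZ, SZ))), SZ)
  step 3: add(SZ, mul(add(Z, mul(SZ, SZ)), SZ))
  step 4: S(add(Z, mul(add(Z, mul(SZ, SZ)), SZ)))
  step 5: S(mul(add(Z, mul(SZ, SZ)), SZ))
  step 6: S(mul(mul(SZ, SZ), SZ))
  step 7: S(mul(add(SZ, mul(Z, SZ)), SZ))
  step 8: S(mul(S(add(Z, mul(Z, SZ))), SZ))
  step 9: S(add(SZ, mul(add(Z, mul(Z, SZ)), SZ)))
  step 10: S(S(add(Z, mul(add(Z, mul(Z, SZ)), SZ))))
  step 11: S(S(mul(add(Z, mul(Z, SZ)), SZ)))
  step 12: S(S(mul(mul(Z, SZ), SZ)))
  step 13: S(S(mul(Z, SZ)))
  step 14: SSZ

Answer: YES — reaches normal form SSZ in 14 ≤ 14 steps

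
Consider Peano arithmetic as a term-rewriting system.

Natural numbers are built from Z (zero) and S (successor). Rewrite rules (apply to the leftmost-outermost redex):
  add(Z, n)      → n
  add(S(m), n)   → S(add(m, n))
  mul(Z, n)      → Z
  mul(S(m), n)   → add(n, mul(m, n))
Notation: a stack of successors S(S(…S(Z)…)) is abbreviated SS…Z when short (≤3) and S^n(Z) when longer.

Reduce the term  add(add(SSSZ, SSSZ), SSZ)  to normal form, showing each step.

Answer: normal form = S^8(Z)  (in 11 steps)

Working:
  start: add(add(SSSZ, SSSZ), SSZ)
  step 1: add(S(add(SSZ, SSSZ)), SSZ)
  step 2: S(add(add(SSZ, SSSZ), SSZ))
  step 3: S(add(S(add(SZ, SSSZ)), SSZ))
  step 4: S(S(add(add(SZ, SSSZ), SSZ)))
  step 5: S(S(add(S(add(Z, SSSZ)), SSZ)))
  step 6: S(S(S(add(add(Z, SSSZ), SSZ))))
  step 7: S(S(S(add(SSSZ, SSZ))))
  step 8: S(S(S(S(add(SSZ, SSZ)))))
  step 9: S(S(S(S(S(add(SZ, SSZ))))))
  step 10: S(S(S(S(S(S(add(Z, SSZ)))))))
  step 11: S^8(Z)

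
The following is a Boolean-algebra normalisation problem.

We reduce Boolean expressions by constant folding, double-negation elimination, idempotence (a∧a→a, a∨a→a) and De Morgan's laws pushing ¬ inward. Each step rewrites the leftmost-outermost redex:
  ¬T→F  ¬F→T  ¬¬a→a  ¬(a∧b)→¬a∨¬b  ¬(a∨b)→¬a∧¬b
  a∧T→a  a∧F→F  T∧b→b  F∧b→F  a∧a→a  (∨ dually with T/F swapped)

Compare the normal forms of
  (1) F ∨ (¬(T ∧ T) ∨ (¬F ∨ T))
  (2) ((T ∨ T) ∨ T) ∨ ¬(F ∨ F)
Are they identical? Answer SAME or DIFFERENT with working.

Answer: SAME — A ⇓ T, B ⇓ T

Working:
Term A:
  start: F ∨ (¬(T ∧ T) ∨ (¬F ∨ T))
  →1  ¬(T ∧ T) ∨ (¬F ∨ T)
  →2  (¬T ∨ ¬T) ∨ (¬F ∨ T)
  →3  ¬T ∨ (¬F ∨ T)
  →4  F ∨ (¬F ∨ T)
  →5  ¬F ∨ T
  →6  T

Term B:
  start: ((T ∨ T) ∨ T) ∨ ¬(F ∨ F)
  →1  T ∨ ¬(F ∨ F)
  →2  T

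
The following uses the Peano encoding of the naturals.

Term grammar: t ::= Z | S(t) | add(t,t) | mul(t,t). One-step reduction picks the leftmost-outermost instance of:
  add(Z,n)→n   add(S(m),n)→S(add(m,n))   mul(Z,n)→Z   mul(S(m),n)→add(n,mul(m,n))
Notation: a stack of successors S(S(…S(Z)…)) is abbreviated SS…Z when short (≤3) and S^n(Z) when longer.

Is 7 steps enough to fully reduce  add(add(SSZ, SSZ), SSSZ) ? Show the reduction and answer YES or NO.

Answer: NO — after 7 steps the term is S(S(S(S(add(Z, SSSZ))))), not yet normal

Reduction:
  start: add(add(SSZ, SSZ), SSSZ)
  step 1: add(S(add(SZ, SSZ)), SSSZ)
  step 2: S(add(add(SZ, SSZ), SSSZ))
  step 3: S(add(S(add(Z, SSZ)), SSSZ))
  step 4: S(S(add(add(Z, SSZ), SSSZ)))
  step 5: S(S(add(SSZ, SSSZ)))
  step 6: S(S(S(add(SZ, SSSZ))))
  step 7: S(S(S(S(add(Z, SSSZ)))))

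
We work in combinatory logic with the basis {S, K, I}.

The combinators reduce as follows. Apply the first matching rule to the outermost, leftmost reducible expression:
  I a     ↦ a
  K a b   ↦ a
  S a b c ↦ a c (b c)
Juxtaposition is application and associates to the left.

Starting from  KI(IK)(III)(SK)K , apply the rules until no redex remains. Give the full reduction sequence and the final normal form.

Answer: normal form = SKK  (in 5 steps)

Reduction:
  start: KI(IK)(III)(SK)K
  [1] I(III)(SK)K
  [2] III(SK)K
  [3] II(SK)K
  [4] I(SK)K
  [5] SKK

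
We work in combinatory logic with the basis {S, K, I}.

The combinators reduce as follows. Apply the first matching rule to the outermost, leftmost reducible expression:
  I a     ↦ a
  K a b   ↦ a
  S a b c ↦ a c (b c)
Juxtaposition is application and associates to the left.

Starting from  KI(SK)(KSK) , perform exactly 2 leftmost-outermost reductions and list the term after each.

  start: KI(SK)(KSK)
  →1  I(KSK)
  →2  KSK

Answer: after 2 steps: KSK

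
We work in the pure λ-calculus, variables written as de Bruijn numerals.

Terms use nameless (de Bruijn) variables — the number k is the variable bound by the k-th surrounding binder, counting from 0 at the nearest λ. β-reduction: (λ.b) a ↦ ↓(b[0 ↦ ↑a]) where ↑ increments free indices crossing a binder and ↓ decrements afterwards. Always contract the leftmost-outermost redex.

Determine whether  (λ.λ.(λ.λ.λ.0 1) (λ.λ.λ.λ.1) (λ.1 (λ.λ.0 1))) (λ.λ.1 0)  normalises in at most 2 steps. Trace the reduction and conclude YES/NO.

  start: (λ.λ.(λ.λ.λ.0 1) (λ.λ.λ.λ.1) (λ.1 (λ.λ.0 1))) (λ.λ.1 0)
  →1  λ.(λ.λ.λ.0 1) (λ.λ.λ.λ.1) (λ.1 (λ.λ.0 1))
  →2  λ.(λ.λ.0 1) (λ.1 (λ.λ.0 1))

Answer: NO — after 2 steps the term is λ.(λ.λ.0 1) (λ.1 (λ.λ.0 1)), not yet normal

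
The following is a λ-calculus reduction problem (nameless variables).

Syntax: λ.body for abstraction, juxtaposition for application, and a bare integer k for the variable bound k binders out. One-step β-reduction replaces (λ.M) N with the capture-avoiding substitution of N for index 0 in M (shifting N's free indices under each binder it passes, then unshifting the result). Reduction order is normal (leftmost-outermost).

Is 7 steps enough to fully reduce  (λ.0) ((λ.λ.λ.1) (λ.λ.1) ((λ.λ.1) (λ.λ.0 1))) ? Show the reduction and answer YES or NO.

  start: (λ.0) ((λ.λ.λ.1) (λ.λ.1) ((λ.λ.1) (λ.λ.0 1)))
  [1] (λ.λ.λ.1) (λ.λ.1) ((λ.λ.1) (λ.λ.0 1))
  [2] (λ.λ.1) ((λ.λ.1) (λ.λ.0 1))
  [3] λ.(λ.λ.1) (λ.λ.0 1)
  [4] λ.λ.λ.λ.0 1

Answer: YES — reaches normal form λ.λ.λ.λ.0 1 in 4 ≤ 7 steps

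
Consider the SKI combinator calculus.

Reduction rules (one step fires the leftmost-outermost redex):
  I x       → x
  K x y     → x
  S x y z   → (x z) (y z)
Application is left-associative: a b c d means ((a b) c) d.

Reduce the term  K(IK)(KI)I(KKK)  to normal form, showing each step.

Answer: normal form = I  (in 3 steps)

Working:
  start: K(IK)(KI)I(KKK)
  [1] IKI(KKK)
  [2] KI(KKK)
  [3] I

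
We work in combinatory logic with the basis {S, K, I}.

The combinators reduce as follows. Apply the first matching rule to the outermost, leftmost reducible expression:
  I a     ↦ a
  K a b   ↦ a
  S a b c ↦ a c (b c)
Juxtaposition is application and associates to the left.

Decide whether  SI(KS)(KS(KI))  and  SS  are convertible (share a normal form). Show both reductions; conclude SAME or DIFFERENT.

Term A:
  start: SI(KS)(KS(KI))
  →1  I(KS(KI))(KS(KS(KI)))
  →2  KS(KI)(KS(KS(KI)))
  →3  S(KS(KS(KI)))
  →4  SS

Term B:
  start: SS

Answer: SAME — A ⇓ SS, B ⇓ SS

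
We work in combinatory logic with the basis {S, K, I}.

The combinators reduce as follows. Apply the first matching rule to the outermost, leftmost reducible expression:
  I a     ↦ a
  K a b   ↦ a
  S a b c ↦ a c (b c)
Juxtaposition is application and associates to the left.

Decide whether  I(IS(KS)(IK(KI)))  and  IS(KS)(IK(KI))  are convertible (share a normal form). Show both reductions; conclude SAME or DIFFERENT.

Term A:
  start: I(IS(KS)(IK(KI)))
  [1] IS(KS)(IK(KI))
  [2] S(KS)(IK(KI))
  [3] S(KS)(K(KI))

Term B:
  start: IS(KS)(IK(KI))
  [1] S(KS)(IK(KI))
  [2] S(KS)(K(KI))

Answer: SAME — A ⇓ S(KS)(K(KI)), B ⇓ S(KS)(K(KI))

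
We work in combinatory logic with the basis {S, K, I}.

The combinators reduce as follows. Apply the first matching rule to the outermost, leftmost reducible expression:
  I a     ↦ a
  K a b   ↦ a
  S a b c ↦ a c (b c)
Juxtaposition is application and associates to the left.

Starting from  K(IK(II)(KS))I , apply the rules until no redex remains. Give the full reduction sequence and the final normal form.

  start: K(IK(II)(KS))I
  step 1: IK(II)(KS)
  step 2: K(II)(KS)
  step 3: II
  step 4: I

Answer: normal form = I  (in 4 steps)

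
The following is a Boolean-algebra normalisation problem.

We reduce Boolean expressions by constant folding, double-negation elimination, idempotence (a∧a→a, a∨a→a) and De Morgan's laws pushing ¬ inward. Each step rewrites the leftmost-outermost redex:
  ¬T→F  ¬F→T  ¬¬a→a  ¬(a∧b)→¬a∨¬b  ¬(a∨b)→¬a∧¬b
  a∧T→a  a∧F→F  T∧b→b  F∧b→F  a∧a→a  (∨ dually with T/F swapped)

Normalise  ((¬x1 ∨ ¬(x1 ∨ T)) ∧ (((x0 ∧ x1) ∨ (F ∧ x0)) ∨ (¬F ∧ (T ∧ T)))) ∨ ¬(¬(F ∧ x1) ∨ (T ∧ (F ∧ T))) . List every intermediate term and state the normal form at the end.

Answer: normal form = ¬x1  (in 16 steps)

Reduction:
  start: ((¬x1 ∨ ¬(x1 ∨ T)) ∧ (((x0 ∧ x1) ∨ (F ∧ x0)) ∨ (¬F ∧ (T ∧ T)))) ∨ ¬(¬(F ∧ x1) ∨ (T ∧ (F ∧ T)))
  →1  ((¬x1 ∨ (¬x1 ∧ ¬T)) ∧ (((x0 ∧ x1) ∨ (F ∧ x0)) ∨ (¬F ∧ (T ∧ T)))) ∨ ¬(¬(F ∧ x1) ∨ (T ∧ (F ∧ T)))
  →2  ((¬x1 ∨ (¬x1 ∧ F)) ∧ (((x0 ∧ x1) ∨ (F ∧ x0)) ∨ (¬F ∧ (T ∧ T)))) ∨ ¬(¬(F ∧ x1) ∨ (T ∧ (F ∧ T)))
  →3  ((¬x1 ∨ F) ∧ (((x0 ∧ x1) ∨ (F ∧ x0)) ∨ (¬F ∧ (T ∧ T)))) ∨ ¬(¬(F ∧ x1) ∨ (T ∧ (F ∧ T)))
  →4  (¬x1 ∧ (((x0 ∧ x1) ∨ (F ∧ x0)) ∨ (¬F ∧ (T ∧ T)))) ∨ ¬(¬(F ∧ x1) ∨ (T ∧ (F ∧ T)))
  →5  (¬x1 ∧ (((x0 ∧ x1) ∨ F) ∨ (¬F ∧ (T ∧ T)))) ∨ ¬(¬(F ∧ x1) ∨ (T ∧ (F ∧ T)))
  →6  (¬x1 ∧ ((x0 ∧ x1) ∨ (¬F ∧ (T ∧ T)))) ∨ ¬(¬(F ∧ x1) ∨ (T ∧ (F ∧ T)))
  →7  (¬x1 ∧ ((x0 ∧ x1) ∨ (T ∧ (T ∧ T)))) ∨ ¬(¬(F ∧ x1) ∨ (T ∧ (F ∧ T)))
  →8  (¬x1 ∧ ((x0 ∧ x1) ∨ (T ∧ T))) ∨ ¬(¬(F ∧ x1) ∨ (T ∧ (F ∧ T)))
  →9  (¬x1 ∧ ((x0 ∧ x1) ∨ T)) ∨ ¬(¬(F ∧ x1) ∨ (T ∧ (F ∧ T)))
  →10  (¬x1 ∧ T) ∨ ¬(¬(F ∧ x1) ∨ (T ∧ (F ∧ T)))
  →11  ¬x1 ∨ ¬(¬(F ∧ x1) ∨ (T ∧ (F ∧ T)))
  →12  ¬x1 ∨ (¬¬(F ∧ x1) ∧ ¬(T ∧ (F ∧ T)))
  →13  ¬x1 ∨ ((F ∧ x1) ∧ ¬(T ∧ (F ∧ T)))
  →14  ¬x1 ∨ (F ∧ ¬(T ∧ (F ∧ T)))
  →15  ¬x1 ∨ F
  →16  ¬x1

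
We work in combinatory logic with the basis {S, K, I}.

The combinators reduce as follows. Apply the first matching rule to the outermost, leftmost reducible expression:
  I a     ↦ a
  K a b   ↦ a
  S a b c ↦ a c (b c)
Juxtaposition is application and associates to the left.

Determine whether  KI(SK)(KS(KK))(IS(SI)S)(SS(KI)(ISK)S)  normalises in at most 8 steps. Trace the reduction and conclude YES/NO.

  start: KI(SK)(KS(KK))(IS(SI)S)(SS(KI)(ISK)S)
  →1  I(KS(KK))(IS(SI)S)(SS(KI)(ISK)S)
  →2  KS(KK)(IS(SI)S)(SS(KI)(ISK)S)
  →3  S(IS(SI)S)(SS(KI)(ISK)S)
  →4  S(S(SI)S)(SS(KI)(ISK)S)
  →5  S(S(SI)S)(S(ISK)(KI(ISK))S)
  →6  S(S(SI)S)(ISKS(KI(ISK)S))
  →7  S(S(SI)S)(SKS(KI(ISK)S))
  →8  S(S(SI)S)(K(KI(ISK)S)(S(KI(ISK)S)))

Answer: NO — after 8 steps the term is S(S(SI)S)(K(KI(ISK)S)(S(KI(ISK)S))), not yet normal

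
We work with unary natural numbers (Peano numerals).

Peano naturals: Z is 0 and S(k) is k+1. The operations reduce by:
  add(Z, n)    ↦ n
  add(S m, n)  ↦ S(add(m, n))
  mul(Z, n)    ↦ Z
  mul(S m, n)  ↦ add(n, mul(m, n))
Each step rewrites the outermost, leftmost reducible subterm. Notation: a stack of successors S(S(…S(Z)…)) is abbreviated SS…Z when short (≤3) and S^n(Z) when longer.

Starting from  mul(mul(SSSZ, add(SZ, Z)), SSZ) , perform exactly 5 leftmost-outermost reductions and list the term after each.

  start: mul(mul(SSSZ, add(SZ, Z)), SSZ)
  step 1: mul(add(add(SZ, Z), mul(SSZ, add(SZ, Z))), SSZ)
  step 2: mul(add(S(add(Z, Z)), mul(SSZ, add(SZ, Z))), SSZ)
  step 3: mul(S(add(add(Z, Z), mul(SSZ, add(SZ, Z)))), SSZ)
  step 4: add(SSZ, mul(add(add(Z, Z), mul(SSZ, add(SZ, Z))), SSZ))
  step 5: S(add(SZ, mul(add(add(Z, Z), mul(SSZ, add(SZ, Z))), SSZ)))

Answer: after 5 steps: S(add(SZ, mul(add(add(Z, Z), mul(SSZ, add(SZ, Z))), SSZ)))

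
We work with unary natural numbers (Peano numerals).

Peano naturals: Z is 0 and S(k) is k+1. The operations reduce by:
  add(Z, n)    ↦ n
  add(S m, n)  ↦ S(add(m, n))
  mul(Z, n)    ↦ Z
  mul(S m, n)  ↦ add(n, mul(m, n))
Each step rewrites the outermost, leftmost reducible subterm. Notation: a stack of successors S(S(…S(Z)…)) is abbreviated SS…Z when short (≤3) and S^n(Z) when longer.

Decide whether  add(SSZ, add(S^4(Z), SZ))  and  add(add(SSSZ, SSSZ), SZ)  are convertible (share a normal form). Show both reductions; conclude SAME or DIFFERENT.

Answer: SAME — A ⇓ S^7(Z), B ⇓ S^7(Z)

Working:
Term A:
  start: add(SSZ, add(S^4(Z), SZ))
  →1  S(add(SZ, add(S^4(Z), SZ)))
  →2  S(S(add(Z, add(S^4(Z), SZ))))
  →3  S(S(add(S^4(Z), SZ)))
  →4  S(S(S(add(SSSZ, SZ))))
  →5  S(S(S(S(add(SSZ, SZ)))))
  →6  S(S(S(S(S(add(SZ, SZ))))))
  →7  S(S(S(S(S(S(add(Z, SZ)))))))
  →8  S^7(Z)

Term B:
  start: add(add(SSSZ, SSSZ), SZ)
  →1  add(S(add(SSZ, SSSZ)), SZ)
  →2  S(add(add(SSZ, SSSZ), SZ))
  →3  S(add(S(add(SZ, SSSZ)), SZ))
  →4  S(S(add(add(SZ, SSSZ), SZ)))
  →5  S(S(add(S(add(Z, SSSZ)), SZ)))
  →6  S(S(S(add(add(Z, SSSZ), SZ))))
  →7  S(S(S(add(SSSZ, SZ))))
  →8  S(S(S(S(add(SSZ, SZ)))))
  →9  S(S(S(S(S(add(SZ, SZ))))))
  →10  S(S(S(S(S(S(add(Z, SZ)))))))
  →11  S^7(Z)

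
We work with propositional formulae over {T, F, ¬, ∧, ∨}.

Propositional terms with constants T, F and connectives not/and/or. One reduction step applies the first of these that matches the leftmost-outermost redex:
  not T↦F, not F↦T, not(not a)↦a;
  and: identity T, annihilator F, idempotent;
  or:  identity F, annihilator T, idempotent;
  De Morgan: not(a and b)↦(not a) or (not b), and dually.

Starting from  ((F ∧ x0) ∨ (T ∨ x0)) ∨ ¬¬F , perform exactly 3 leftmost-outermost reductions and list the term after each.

  start: ((F ∧ x0) ∨ (T ∨ x0)) ∨ ¬¬F
  [1] (F ∨ (T ∨ x0)) ∨ ¬¬F
  [2] (T ∨ x0) ∨ ¬¬F
  [3] T ∨ ¬¬F

Answer: after 3 steps: T ∨ ¬¬F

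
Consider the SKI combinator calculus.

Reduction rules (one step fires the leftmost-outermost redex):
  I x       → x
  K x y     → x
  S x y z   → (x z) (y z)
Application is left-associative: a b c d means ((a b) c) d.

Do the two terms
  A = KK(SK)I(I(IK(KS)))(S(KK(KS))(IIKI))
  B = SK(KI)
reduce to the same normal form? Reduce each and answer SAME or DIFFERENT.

Answer: SAME — A ⇓ SK(KI), B ⇓ SK(KI)

Working:
Term A:
  start: KK(SK)I(I(IK(KS)))(S(KK(KS))(IIKI))
  →1  KI(I(IK(KS)))(S(KK(KS))(IIKI))
  →2  I(S(KK(KS))(IIKI))
  →3  S(KK(KS))(IIKI)
  →4  SK(IIKI)
  →5  SK(IKI)
  →6  SK(KI)

Term B:
  start: SK(KI)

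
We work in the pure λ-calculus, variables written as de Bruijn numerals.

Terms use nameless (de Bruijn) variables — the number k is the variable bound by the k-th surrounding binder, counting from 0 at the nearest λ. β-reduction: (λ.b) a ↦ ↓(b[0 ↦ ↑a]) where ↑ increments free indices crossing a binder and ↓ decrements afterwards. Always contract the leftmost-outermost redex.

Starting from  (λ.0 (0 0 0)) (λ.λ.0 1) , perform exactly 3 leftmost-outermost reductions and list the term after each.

Answer: after 3 steps: λ.0 ((λ.0 (λ.λ.0 1)) (λ.λ.0 1))

Derivation:
  start: (λ.0 (0 0 0)) (λ.λ.0 1)
  [1] (λ.λ.0 1) ((λ.λ.0 1) (λ.λ.0 1) (λ.λ.0 1))
  [2] λ.0 ((λ.λ.0 1) (λ.λ.0 1) (λ.λ.0 1))
  [3] λ.0 ((λ.0 (λ.λ.0 1)) (λ.λ.0 1))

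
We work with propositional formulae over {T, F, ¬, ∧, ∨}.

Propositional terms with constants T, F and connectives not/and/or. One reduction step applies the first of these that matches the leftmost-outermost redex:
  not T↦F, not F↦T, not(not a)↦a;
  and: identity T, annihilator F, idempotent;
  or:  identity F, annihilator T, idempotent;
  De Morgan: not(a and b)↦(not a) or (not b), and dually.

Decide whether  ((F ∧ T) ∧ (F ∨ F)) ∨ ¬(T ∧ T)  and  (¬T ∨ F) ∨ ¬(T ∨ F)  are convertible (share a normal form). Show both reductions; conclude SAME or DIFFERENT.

Answer: SAME — A ⇓ F, B ⇓ F

Derivation:
Term A:
  start: ((F ∧ T) ∧ (F ∨ F)) ∨ ¬(T ∧ T)
  →1  (F ∧ (F ∨ F)) ∨ ¬(T ∧ T)
  →2  F ∨ ¬(T ∧ T)
  →3  ¬(T ∧ T)
  →4  ¬T ∨ ¬T
  →5  ¬T
  →6  F

Term B:
  start: (¬T ∨ F) ∨ ¬(T ∨ F)
  →1  ¬T ∨ ¬(T ∨ F)
  →2  F ∨ ¬(T ∨ F)
  →3  ¬(T ∨ F)
  →4  ¬T ∧ ¬F
  →5  F ∧ ¬F
  →6  F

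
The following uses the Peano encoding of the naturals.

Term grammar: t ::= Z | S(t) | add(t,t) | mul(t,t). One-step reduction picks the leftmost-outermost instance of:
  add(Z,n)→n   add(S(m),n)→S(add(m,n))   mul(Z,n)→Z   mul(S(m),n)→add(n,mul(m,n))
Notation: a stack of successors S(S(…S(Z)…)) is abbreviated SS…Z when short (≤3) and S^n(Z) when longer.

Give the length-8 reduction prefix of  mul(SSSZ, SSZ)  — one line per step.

  start: mul(SSSZ, SSZ)
  step 1: add(SSZ, mul(SSZ, SSZ))
  step 2: S(add(SZ, mul(SSZ, SSZ)))
  step 3: S(S(add(Z, mul(SSZ, SSZ))))
  step 4: S(S(mul(SSZ, SSZ)))
  step 5: S(S(add(SSZ, mul(SZ, SSZ))))
  step 6: S(S(S(add(SZ, mul(SZ, SSZ)))))
  step 7: S(S(S(S(add(Z, mul(SZ, SSZ))))))
  step 8: S(S(S(S(mul(SZ, SSZ)))))

Answer: after 8 steps: S(S(S(S(mul(SZ, SSZ)))))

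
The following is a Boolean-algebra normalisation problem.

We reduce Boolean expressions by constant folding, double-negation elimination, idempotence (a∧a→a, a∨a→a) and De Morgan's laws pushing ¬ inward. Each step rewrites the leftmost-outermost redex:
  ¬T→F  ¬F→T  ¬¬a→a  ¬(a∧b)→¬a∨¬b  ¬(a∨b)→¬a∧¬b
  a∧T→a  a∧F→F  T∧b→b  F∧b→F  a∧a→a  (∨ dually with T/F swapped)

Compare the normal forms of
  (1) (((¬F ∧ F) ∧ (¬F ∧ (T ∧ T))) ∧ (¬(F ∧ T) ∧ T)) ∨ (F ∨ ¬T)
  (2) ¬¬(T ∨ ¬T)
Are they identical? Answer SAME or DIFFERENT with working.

Term A:
  start: (((¬F ∧ F) ∧ (¬F ∧ (T ∧ T))) ∧ (¬(F ∧ T) ∧ T)) ∨ (F ∨ ¬T)
  →1  ((F ∧ (¬F ∧ (T ∧ T))) ∧ (¬(F ∧ T) ∧ T)) ∨ (F ∨ ¬T)
  →2  (F ∧ (¬(F ∧ T) ∧ T)) ∨ (F ∨ ¬T)
  →3  F ∨ (F ∨ ¬T)
  →4  F ∨ ¬T
  →5  ¬T
  →6  F

Term B:
  start: ¬¬(T ∨ ¬T)
  →1  T ∨ ¬T
  →2  T

Answer: DIFFERENT — A ⇓ F, B ⇓ T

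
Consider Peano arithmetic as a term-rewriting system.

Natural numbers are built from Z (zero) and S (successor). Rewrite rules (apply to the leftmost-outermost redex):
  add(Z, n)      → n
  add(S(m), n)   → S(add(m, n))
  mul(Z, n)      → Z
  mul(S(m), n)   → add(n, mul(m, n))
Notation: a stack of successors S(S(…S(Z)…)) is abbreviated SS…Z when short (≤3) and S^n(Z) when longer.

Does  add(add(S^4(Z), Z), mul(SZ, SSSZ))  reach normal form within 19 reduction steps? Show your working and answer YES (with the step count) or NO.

  start: add(add(S^4(Z), Z), mul(SZ, SSSZ))
  [1] add(S(add(SSSZ, Z)), mul(SZ, SSSZ))
  [2] S(add(add(SSSZ, Z), mul(SZ, SSSZ)))
  [3] S(add(S(add(SSZ, Z)), mul(SZ, SSSZ)))
  [4] S(S(add(add(SSZ, Z), mul(SZ, SSSZ))))
  [5] S(S(add(S(add(SZ, Z)), mul(SZ, SSSZ))))
  [6] S(S(S(add(add(SZ, Z), mul(SZ, SSSZ)))))
  [7] S(S(S(add(S(add(Z, Z)), mul(SZ, SSSZ)))))
  [8] S(S(S(S(add(add(Z, Z), mul(SZ, SSSZ))))))
  [9] S(S(S(S(add(Z, mul(SZ, SSSZ))))))
  [10] S(S(S(S(mul(SZ, SSSZ)))))
  [11] S(S(S(S(add(SSSZ, mul(Z, SSSZ))))))
  [12] S(S(S(S(S(add(SSZ, mul(Z, SSSZ)))))))
  [13] S(S(S(S(S(S(add(SZ, mul(Z, SSSZ))))))))
  [14] S(S(S(S(S(S(S(add(Z, mul(Z, SSSZ)))))))))
  [15] S(S(S(S(S(S(S(mul(Z, SSSZ))))))))
  [16] S^7(Z)

Answer: YES — reaches normal form S^7(Z) in 16 ≤ 19 steps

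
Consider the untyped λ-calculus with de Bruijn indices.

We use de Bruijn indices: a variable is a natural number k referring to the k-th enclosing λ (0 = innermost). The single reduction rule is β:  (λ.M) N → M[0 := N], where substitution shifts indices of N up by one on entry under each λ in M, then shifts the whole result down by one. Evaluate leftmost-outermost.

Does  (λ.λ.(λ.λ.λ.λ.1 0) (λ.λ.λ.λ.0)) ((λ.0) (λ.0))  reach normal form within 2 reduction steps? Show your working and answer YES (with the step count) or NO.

  start: (λ.λ.(λ.λ.λ.λ.1 0) (λ.λ.λ.λ.0)) ((λ.0) (λ.0))
  →1  λ.(λ.λ.λ.λ.1 0) (λ.λ.λ.λ.0)
  →2  λ.λ.λ.λ.1 0

Answer: YES — reaches normal form λ.λ.λ.λ.1 0 in 2 ≤ 2 steps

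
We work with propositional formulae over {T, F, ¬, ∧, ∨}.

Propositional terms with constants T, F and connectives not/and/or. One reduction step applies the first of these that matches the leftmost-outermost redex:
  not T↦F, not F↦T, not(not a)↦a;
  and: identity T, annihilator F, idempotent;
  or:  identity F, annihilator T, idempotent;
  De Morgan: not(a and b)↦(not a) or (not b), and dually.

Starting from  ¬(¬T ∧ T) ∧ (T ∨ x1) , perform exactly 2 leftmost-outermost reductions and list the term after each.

  start: ¬(¬T ∧ T) ∧ (T ∨ x1)
  →1  (¬¬T ∨ ¬T) ∧ (T ∨ x1)
  →2  (T ∨ ¬T) ∧ (T ∨ x1)

Answer: after 2 steps: (T ∨ ¬T) ∧ (T ∨ x1)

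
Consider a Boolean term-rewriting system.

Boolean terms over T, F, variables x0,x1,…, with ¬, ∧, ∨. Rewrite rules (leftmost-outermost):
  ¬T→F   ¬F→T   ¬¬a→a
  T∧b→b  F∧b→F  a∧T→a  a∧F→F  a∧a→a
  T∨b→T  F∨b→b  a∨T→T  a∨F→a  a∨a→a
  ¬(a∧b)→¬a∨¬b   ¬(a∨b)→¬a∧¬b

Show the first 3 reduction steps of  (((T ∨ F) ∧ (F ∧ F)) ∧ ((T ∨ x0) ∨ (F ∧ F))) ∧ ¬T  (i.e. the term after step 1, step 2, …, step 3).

  start: (((T ∨ F) ∧ (F ∧ F)) ∧ ((T ∨ x0) ∨ (F ∧ F))) ∧ ¬T
  step 1: ((T ∧ (F ∧ F)) ∧ ((T ∨ x0) ∨ (F ∧ F))) ∧ ¬T
  step 2: ((F ∧ F) ∧ ((T ∨ x0) ∨ (F ∧ F))) ∧ ¬T
  step 3: (F ∧ ((T ∨ x0) ∨ (F ∧ F))) ∧ ¬T

Answer: after 3 steps: (F ∧ ((T ∨ x0) ∨ (F ∧ F))) ∧ ¬T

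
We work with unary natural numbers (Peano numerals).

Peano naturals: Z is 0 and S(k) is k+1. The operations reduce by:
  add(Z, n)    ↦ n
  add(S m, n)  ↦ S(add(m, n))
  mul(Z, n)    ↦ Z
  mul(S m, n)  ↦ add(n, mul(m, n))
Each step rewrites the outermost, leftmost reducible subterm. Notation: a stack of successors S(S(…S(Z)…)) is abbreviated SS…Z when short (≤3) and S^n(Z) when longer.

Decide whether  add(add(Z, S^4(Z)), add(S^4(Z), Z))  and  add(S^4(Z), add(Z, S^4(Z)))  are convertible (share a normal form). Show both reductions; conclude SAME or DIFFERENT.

Term A:
  start: add(add(Z, S^4(Z)), add(S^4(Z), Z))
  →1  add(S^4(Z), add(S^4(Z), Z))
  →2  S(add(SSSZ, add(S^4(Z), Z)))
  →3  S(S(add(SSZ, add(S^4(Z), Z))))
  →4  S(S(S(add(SZ, add(S^4(Z), Z)))))
  →5  S(S(S(S(add(Z, add(S^4(Z), Z))))))
  →6  S(S(S(S(add(S^4(Z), Z)))))
  →7  S(S(S(S(S(add(SSSZ, Z))))))
  →8  S(S(S(S(S(S(add(SSZ, Z)))))))
  →9  S(S(S(S(S(S(S(add(SZ, Z))))))))
  →10  S(S(S(S(S(S(S(S(add(Z, Z)))))))))
  →11  S^8(Z)

Term B:
  start: add(S^4(Z), add(Z, S^4(Z)))
  →1  S(add(SSSZ, add(Z, S^4(Z))))
  →2  S(S(add(SSZ, add(Z, S^4(Z)))))
  →3  S(S(S(add(SZ, add(Z, S^4(Z))))))
  →4  S(S(S(S(add(Z, add(Z, S^4(Z)))))))
  →5  S(S(S(S(add(Z, S^4(Z))))))
  →6  S^8(Z)

Answer: SAME — A ⇓ S^8(Z), B ⇓ S^8(Z)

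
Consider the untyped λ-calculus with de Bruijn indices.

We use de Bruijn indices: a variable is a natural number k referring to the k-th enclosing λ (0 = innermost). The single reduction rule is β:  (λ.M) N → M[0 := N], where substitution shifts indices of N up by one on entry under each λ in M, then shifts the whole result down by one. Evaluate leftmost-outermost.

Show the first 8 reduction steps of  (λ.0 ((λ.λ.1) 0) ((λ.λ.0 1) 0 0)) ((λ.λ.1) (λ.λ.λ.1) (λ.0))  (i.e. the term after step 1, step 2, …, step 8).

  start: (λ.0 ((λ.λ.1) 0) ((λ.λ.0 1) 0 0)) ((λ.λ.1) (λ.λ.λ.1) (λ.0))
  [1] (λ.λ.1) (λ.λ.λ.1) (λ.0) ((λ.λ.1) ((λ.λ.1) (λ.λ.λ.1) (λ.0))) ((λ.λ.0 1) ((λ.λ.1) (λ.λ.λ.1) (λ.0)) ((λ.λ.1) (λ.λ.λ.1) (λ.0)))
  [2] (λ.λ.λ.λ.1) (λ.0) ((λ.λ.1) ((λ.λ.1) (λ.λ.λ.1) (λ.0))) ((λ.λ.0 1) ((λ.λ.1) (λ.λ.λ.1) (λ.0)) ((λ.λ.1) (λ.λ.λ.1) (λ.0)))
  [3] (λ.λ.λ.1) ((λ.λ.1) ((λ.λ.1) (λ.λ.λ.1) (λ.0))) ((λ.λ.0 1) ((λ.λ.1) (λ.λ.λ.1) (λ.0)) ((λ.λ.1) (λ.λ.λ.1) (λ.0)))
  [4] (λ.λ.1) ((λ.λ.0 1) ((λ.λ.1) (λ.λ.λ.1) (λ.0)) ((λ.λ.1) (λ.λ.λ.1) (λ.0)))
  [5] λ.(λ.λ.0 1) ((λ.λ.1) (λ.λ.λ.1) (λ.0)) ((λ.λ.1) (λ.λ.λ.1) (λ.0))
  [6] λ.(λ.0 ((λ.λ.1) (λ.λ.λ.1) (λ.0))) ((λ.λ.1) (λ.λ.λ.1) (λ.0))
  [7] λ.(λ.λ.1) (λ.λ.λ.1) (λ.0) ((λ.λ.1) (λ.λ.λ.1) (λ.0))
  [8] λ.(λ.λ.λ.λ.1) (λ.0) ((λ.λ.1) (λ.λ.λ.1) (λ.0))

Answer: after 8 steps: λ.(λ.λ.λ.λ.1) (λ.0) ((λ.λ.1) (λ.λ.λ.1) (λ.0))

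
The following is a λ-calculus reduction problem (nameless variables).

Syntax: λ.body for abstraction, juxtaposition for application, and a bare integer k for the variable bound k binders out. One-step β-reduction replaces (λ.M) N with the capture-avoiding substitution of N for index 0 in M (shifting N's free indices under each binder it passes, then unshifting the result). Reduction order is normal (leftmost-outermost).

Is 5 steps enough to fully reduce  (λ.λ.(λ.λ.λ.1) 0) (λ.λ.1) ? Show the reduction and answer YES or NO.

  start: (λ.λ.(λ.λ.λ.1) 0) (λ.λ.1)
  →1  λ.(λ.λ.λ.1) 0
  →2  λ.λ.λ.1

Answer: YES — reaches normal form λ.λ.λ.1 in 2 ≤ 5 steps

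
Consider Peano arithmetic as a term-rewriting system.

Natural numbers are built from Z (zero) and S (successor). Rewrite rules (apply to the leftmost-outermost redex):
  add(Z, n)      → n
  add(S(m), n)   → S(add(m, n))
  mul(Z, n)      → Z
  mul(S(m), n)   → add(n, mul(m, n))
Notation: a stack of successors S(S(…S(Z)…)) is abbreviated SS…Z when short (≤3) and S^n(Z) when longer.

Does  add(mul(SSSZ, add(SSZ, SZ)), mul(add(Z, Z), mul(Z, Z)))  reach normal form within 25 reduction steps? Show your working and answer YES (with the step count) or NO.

  start: add(mul(SSSZ, add(SSZ, SZ)), mul(add(Z, Z), mul(Z, Z)))
  [1] add(add(add(SSZ, SZ), mul(SSZ, add(SSZ, SZ))), mul(add(Z, Z), mul(Z, Z)))
  [2] add(add(S(add(SZ, SZ)), mul(SSZ, add(SSZ, SZ))), mul(add(Z, Z), mul(Z, Z)))
  [3] add(S(add(add(SZ, SZ), mul(SSZ, add(SSZ, SZ)))), mul(add(Z, Z), mul(Z, Z)))
  [4] S(add(add(add(SZ, SZ), mul(SSZ, add(SSZ, SZ))), mul(add(Z, Z), mul(Z, Z))))
  [5] S(add(add(S(add(Z, SZ)), mul(SSZ, add(SSZ, SZ))), mul(add(Z, Z), mul(Z, Z))))
  [6] S(add(S(add(add(Z, SZ), mul(SSZ, add(SSZ, SZ)))), mul(add(Z, Z), mul(Z, Z))))
  [7] S(S(add(add(add(Z, SZ), mul(SSZ, add(SSZ, SZ))), mul(add(Z, Z), mul(Z, Z)))))
  [8] S(S(add(add(SZ, mul(SSZ, add(SSZ, SZ))), mul(add(Z, Z), mul(Z, Z)))))
  [9] S(S(add(S(add(Z, mul(SSZ, add(SSZ, SZ)))), mul(add(Z, Z), mul(Z, Z)))))
  [10] S(S(S(add(add(Z, mul(SSZ, add(SSZ, SZ))), mul(add(Z, Z), mul(Z, Z))))))
  [11] S(S(S(add(mul(SSZ, add(SSZ, SZ)), mul(add(Z, Z), mul(Z, Z))))))
  [12] S(S(S(add(add(add(SSZ, SZ), mul(SZ, add(SSZ, SZ))), mul(add(Z, Z), mul(Z, Z))))))
  [13] S(S(S(add(add(S(add(SZ, SZ)), mul(SZ, add(SSZ, SZ))), mul(add(Z, Z), mul(Z, Z))))))
  [14] S(S(S(add(S(add(add(SZ, SZ), mul(SZ, add(SSZ, SZ)))), mul(add(Z, Z), mul(Z, Z))))))
  [15] S(S(S(S(add(add(add(SZ, SZ), mul(SZ, add(SSZ, SZ))), mul(add(Z, Z), mul(Z, Z)))))))
  [16] S(S(S(S(add(add(S(add(Z, SZ)), mul(SZ, add(SSZ, SZ))), mul(add(Z, Z), mul(Z, Z)))))))
  [17] S(S(S(S(add(S(add(add(Z, SZ), mul(SZ, add(SSZ, SZ)))), mul(add(Z, Z), mul(Z, Z)))))))
  [18] S(S(S(S(S(add(add(add(Z, SZ), mul(SZ, add(SSZ, SZ))), mul(add(Z, Z), mul(Z, Z))))))))
  [19] S(S(S(S(S(add(add(SZ, mul(SZ, add(SSZ, SZ))), mul(add(Z, Z), mul(Z, Z))))))))
  [20] S(S(S(S(S(add(S(add(Z, mul(SZ, add(SSZ, SZ)))), mul(add(Z, Z), mul(Z, Z))))))))
  [21] S(S(S(S(S(S(add(add(Z, mul(SZ, add(SSZ, SZ))), mul(add(Z, Z), mul(Z, Z)))))))))
  [22] S(S(S(S(S(S(add(mul(SZ, add(SSZ, SZ)), mul(add(Z, Z), mul(Z, Z)))))))))
  [23] S(S(S(S(S(S(add(add(add(SSZ, SZ), mul(Z, add(SSZ, SZ))), mul(add(Z, Z), mul(Z, Z)))))))))
  [24] S(S(S(S(S(S(add(add(S(add(SZ, SZ)), mul(Z, add(SSZ, SZ))), mul(add(Z, Z), mul(Z, Z)))))))))
  [25] S(S(S(S(S(S(add(S(add(add(SZ, SZ), mul(Z, add(SSZ, SZ)))), mul(add(Z, Z), mul(Z, Z)))))))))

Answer: NO — after 25 steps the term is S(S(S(S(S(S(add(S(add(add(SZ, SZ), mul(Z, add(SSZ, SZ)))), mul(add(Z, Z), mul(Z, Z))))))))), not yet normal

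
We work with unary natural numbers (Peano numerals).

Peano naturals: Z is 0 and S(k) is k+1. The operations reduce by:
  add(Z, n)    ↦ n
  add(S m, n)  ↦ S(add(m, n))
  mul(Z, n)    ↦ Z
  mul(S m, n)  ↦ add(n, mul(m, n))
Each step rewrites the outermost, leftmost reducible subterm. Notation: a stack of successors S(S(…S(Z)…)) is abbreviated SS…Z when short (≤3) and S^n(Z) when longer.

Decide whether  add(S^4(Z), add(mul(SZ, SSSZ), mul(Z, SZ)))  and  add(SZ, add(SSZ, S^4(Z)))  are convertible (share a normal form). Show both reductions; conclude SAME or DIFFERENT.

Term A:
  start: add(S^4(Z), add(mul(SZ, SSSZ), mul(Z, SZ)))
  step 1: S(add(SSSZ, add(mul(SZ, SSSZ), mul(Z, SZ))))
  step 2: S(S(add(SSZ, add(mul(SZ, SSSZ), mul(Z, SZ)))))
  step 3: S(S(S(add(SZ, add(mul(SZ, SSSZ), mul(Z, SZ))))))
  step 4: S(S(S(S(add(Z, add(mul(SZ, SSSZ), mul(Z, SZ)))))))
  step 5: S(S(S(S(add(mul(SZ, SSSZ), mul(Z, SZ))))))
  step 6: S(S(S(S(add(add(SSSZ, mul(Z, SSSZ)), mul(Z, SZ))))))
  step 7: S(S(S(S(add(S(add(SSZ, mul(Z, SSSZ))), mul(Z, SZ))))))
  step 8: S(S(S(S(S(add(add(SSZ, mul(Z, SSSZ)), mul(Z, SZ)))))))
  step 9: S(S(S(S(S(add(S(add(SZ, mul(Z, SSSZ))), mul(Z, SZ)))))))
  step 10: S(S(S(S(S(S(add(add(SZ, mul(Z, SSSZ)), mul(Z, SZ))))))))
  step 11: S(S(S(S(S(S(add(S(add(Z, mul(Z, SSSZ))), mul(Z, SZ))))))))
  step 12: S(S(S(S(S(S(S(add(add(Z, mul(Z, SSSZ)), mul(Z, SZ)))))))))
  step 13: S(S(S(S(S(S(S(add(mul(Z, SSSZ), mul(Z, SZ)))))))))
  step 14: S(S(S(S(S(S(S(add(Z, mul(Z, SZ)))))))))
  step 15: S(S(S(S(S(S(S(mul(Z, SZ))))))))
  step 16: S^7(Z)

Term B:
  start: add(SZ, add(SSZ, S^4(Z)))
  step 1: S(add(Z, add(SSZ, S^4(Z))))
  step 2: S(add(SSZ, S^4(Z)))
  step 3: S(S(add(SZ, S^4(Z))))
  step 4: S(S(S(add(Z, S^4(Z)))))
  step 5: S^7(Z)

Answer: SAME — A ⇓ S^7(Z), B ⇓ S^7(Z)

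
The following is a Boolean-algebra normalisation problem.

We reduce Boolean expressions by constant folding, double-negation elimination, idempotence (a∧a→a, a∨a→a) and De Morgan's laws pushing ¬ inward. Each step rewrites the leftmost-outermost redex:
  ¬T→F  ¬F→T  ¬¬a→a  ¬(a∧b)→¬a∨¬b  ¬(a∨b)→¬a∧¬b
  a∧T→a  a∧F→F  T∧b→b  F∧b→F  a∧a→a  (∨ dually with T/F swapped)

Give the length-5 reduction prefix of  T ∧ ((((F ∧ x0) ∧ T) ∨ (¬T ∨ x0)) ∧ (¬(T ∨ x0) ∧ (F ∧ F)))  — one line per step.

Answer: after 5 steps: (F ∨ x0) ∧ (¬(T ∨ x0) ∧ (F ∧ F))

Reduction:
  start: T ∧ ((((F ∧ x0) ∧ T) ∨ (¬T ∨ x0)) ∧ (¬(T ∨ x0) ∧ (F ∧ F)))
  [1] (((F ∧ x0) ∧ T) ∨ (¬T ∨ x0)) ∧ (¬(T ∨ x0) ∧ (F ∧ F))
  [2] ((F ∧ x0) ∨ (¬T ∨ x0)) ∧ (¬(T ∨ x0) ∧ (F ∧ F))
  [3] (F ∨ (¬T ∨ x0)) ∧ (¬(T ∨ x0) ∧ (F ∧ F))
  [4] (¬T ∨ x0) ∧ (¬(T ∨ x0) ∧ (F ∧ F))
  [5] (F ∨ x0) ∧ (¬(T ∨ x0) ∧ (F ∧ F))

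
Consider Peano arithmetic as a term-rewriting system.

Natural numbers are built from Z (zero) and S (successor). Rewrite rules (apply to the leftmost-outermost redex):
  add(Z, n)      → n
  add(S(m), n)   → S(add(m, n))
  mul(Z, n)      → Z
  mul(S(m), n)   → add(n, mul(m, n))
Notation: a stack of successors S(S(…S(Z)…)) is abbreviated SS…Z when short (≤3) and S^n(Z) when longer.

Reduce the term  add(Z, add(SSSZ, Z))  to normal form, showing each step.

Answer: normal form = SSSZ  (in 5 steps)

Derivation:
  start: add(Z, add(SSSZ, Z))
  →1  add(SSSZ, Z)
  →2  S(add(SSZ, Z))
  →3  S(S(add(SZ, Z)))
  →4  S(S(S(add(Z, Z))))
  →5  SSSZ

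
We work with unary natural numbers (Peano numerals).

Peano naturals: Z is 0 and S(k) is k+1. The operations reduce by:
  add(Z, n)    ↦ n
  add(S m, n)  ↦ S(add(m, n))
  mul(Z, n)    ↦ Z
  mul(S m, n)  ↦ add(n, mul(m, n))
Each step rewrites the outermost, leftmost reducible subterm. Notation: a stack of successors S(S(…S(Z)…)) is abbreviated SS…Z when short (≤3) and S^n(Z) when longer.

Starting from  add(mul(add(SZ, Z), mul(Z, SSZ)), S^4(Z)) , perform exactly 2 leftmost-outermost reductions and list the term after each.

Answer: after 2 steps: add(add(mul(Z, SSZ), mul(add(Z, Z), mul(Z, SSZ))), S^4(Z))

Working:
  start: add(mul(add(SZ, Z), mul(Z, SSZ)), S^4(Z))
  →1  add(mul(S(add(Z, Z)), mul(Z, SSZ)), S^4(Z))
  →2  add(add(mul(Z, SSZ), mul(add(Z, Z), mul(Z, SSZ))), S^4(Z))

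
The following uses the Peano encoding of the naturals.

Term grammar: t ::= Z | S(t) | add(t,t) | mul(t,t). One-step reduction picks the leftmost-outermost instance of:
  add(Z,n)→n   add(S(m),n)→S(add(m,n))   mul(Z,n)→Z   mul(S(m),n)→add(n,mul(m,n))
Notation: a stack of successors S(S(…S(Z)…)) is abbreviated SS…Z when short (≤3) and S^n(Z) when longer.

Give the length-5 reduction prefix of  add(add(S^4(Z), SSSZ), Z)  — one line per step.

Answer: after 5 steps: S(S(add(S(add(SZ, SSSZ)), Z)))

Working:
  start: add(add(S^4(Z), SSSZ), Z)
  →1  add(S(add(SSSZ, SSSZ)), Z)
  →2  S(add(add(SSSZ, SSSZ), Z))
  →3  S(add(S(add(SSZ, SSSZ)), Z))
  →4  S(S(add(add(SSZ, SSSZ), Z)))
  →5  S(S(add(S(add(SZ, SSSZ)), Z)))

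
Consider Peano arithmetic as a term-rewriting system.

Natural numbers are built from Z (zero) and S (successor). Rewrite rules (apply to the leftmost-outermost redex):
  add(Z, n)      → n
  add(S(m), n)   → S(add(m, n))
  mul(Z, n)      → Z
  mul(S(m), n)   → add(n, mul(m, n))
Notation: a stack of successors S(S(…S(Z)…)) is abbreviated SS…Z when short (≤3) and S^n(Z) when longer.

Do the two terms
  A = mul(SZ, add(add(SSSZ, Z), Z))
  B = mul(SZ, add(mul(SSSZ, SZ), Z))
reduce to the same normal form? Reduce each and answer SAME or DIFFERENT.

Term A:
  start: mul(SZ, add(add(SSSZ, Z), Z))
  →1  add(add(add(SSSZ, Z), Z), mul(Z, add(add(SSSZ, Z), Z)))
  →2  add(add(S(add(SSZ, Z)), Z), mul(Z, add(add(SSSZ, Z), Z)))
  →3  add(S(add(add(SSZ, Z), Z)), mul(Z, add(add(SSSZ, Z), Z)))
  →4  S(add(add(add(SSZ, Z), Z), mul(Z, add(add(SSSZ, Z), Z))))
  →5  S(add(add(S(add(SZ, Z)), Z), mul(Z, add(add(SSSZ, Z), Z))))
  →6  S(add(S(add(add(SZ, Z), Z)), mul(Z, add(add(SSSZ, Z), Z))))
  →7  S(S(add(add(add(SZ, Z), Z), mul(Z, add(add(SSSZ, Z), Z)))))
  →8  S(S(add(add(S(add(Z, Z)), Z), mul(Z, add(add(SSSZ, Z), Z)))))
  →9  S(S(add(S(add(add(Z, Z), Z)), mul(Z, add(add(SSSZ, Z), Z)))))
  →10  S(S(S(add(add(add(Z, Z), Z), mul(Z, add(add(SSSZ, Z), Z))))))
  →11  S(S(S(add(add(Z, Z), mul(Z, add(add(SSSZ, Z), Z))))))
  →12  S(S(S(add(Z, mul(Z, add(add(SSSZ, Z), Z))))))
  →13  S(S(S(mul(Z, add(add(SSSZ, Z), Z)))))
  →14  SSSZ

Term B:
  start: mul(SZ, add(mul(SSSZ, SZ), Z))
  →1  add(add(mul(SSSZ, SZ), Z), mul(Z, add(mul(SSSZ, SZ), Z)))
  →2  add(add(add(SZ, mul(SSZ, SZ)), Z), mul(Z, add(mul(SSSZ, SZ), Z)))
  →3  add(add(S(add(Z, mul(SSZ, SZ))), Z), mul(Z, add(mul(SSSZ, SZ), Z)))
  →4  add(S(add(add(Z, mul(SSZ, SZ)), Z)), mul(Z, add(mul(SSSZ, SZ), Z)))
  →5  S(add(add(add(Z, mul(SSZ, SZ)), Z), mul(Z, add(mul(SSSZ, SZ), Z))))
  →6  S(add(add(mul(SSZ, SZ), Z), mul(Z, add(mul(SSSZ, SZ), Z))))
  →7  S(add(add(add(SZ, mul(SZ, SZ)), Z), mul(Z, add(mul(SSSZ, SZ), Z))))
  →8  S(add(add(S(add(Z, mul(SZ, SZ))), Z), mul(Z, add(mul(SSSZ, SZ), Z))))
  →9  S(add(S(add(add(Z, mul(SZ, SZ)), Z)), mul(Z, add(mul(SSSZ, SZ), Z))))
  →10  S(S(add(add(add(Z, mul(SZ, SZ)), Z), mul(Z, add(mul(SSSZ, SZ), Z)))))
  →11  S(S(add(add(mul(SZ, SZ), Z), mul(Z, add(mul(SSSZ, SZ), Z)))))
  →12  S(S(add(add(add(SZ, mul(Z, SZ)), Z), mul(Z, add(mul(SSSZ, SZ), Z)))))
  →13  S(S(add(add(S(add(Z, mul(Z, SZ))), Z), mul(Z, add(mul(SSSZ, SZ), Z)))))
  →14  S(S(add(S(add(add(Z, mul(Z, SZ)), Z)), mul(Z, add(mul(SSSZ, SZ), Z)))))
  →15  S(S(S(add(add(add(Z, mul(Z, SZ)), Z), mul(Z, add(mul(SSSZ, SZ), Z))))))
  →16  S(S(S(add(add(mul(Z, SZ), Z), mul(Z, add(mul(SSSZ, SZ), Z))))))
  →17  S(S(S(add(add(Z, Z), mul(Z, add(mul(SSSZ, SZ), Z))))))
  →18  S(S(S(add(Z, mul(Z, add(mul(SSSZ, SZ), Z))))))
  →19  S(S(S(mul(Z, add(mul(SSSZ, SZ), Z)))))
  →20  SSSZ

Answer: SAME — A ⇓ SSSZ, B ⇓ SSSZ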